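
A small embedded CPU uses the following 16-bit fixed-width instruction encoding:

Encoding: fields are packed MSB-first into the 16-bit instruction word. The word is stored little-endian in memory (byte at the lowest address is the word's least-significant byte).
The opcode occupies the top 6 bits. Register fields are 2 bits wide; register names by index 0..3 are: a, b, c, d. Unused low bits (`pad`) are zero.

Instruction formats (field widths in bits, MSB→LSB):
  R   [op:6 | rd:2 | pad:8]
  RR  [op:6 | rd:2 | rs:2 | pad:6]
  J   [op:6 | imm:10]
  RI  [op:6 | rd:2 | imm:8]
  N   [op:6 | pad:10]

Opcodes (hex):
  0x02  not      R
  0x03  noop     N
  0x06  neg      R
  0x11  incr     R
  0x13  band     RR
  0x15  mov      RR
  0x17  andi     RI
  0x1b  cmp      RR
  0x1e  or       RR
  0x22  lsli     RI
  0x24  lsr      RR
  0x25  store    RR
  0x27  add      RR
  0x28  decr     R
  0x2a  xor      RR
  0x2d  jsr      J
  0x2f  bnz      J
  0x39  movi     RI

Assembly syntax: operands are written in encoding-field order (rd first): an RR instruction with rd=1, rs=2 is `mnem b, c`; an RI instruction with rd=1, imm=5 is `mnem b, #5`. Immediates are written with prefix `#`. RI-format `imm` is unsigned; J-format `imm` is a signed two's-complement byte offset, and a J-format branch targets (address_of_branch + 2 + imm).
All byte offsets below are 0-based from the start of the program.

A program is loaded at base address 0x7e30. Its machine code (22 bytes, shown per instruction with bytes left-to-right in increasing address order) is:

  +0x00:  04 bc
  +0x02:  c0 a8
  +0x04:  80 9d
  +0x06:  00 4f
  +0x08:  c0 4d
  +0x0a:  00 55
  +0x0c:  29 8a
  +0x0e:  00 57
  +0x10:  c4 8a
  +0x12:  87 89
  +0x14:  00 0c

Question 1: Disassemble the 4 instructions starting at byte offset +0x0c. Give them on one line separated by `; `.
+0x0c: 29 8a ⇒ word 0x8a29 (little)
  top 6b → 0x22 → lsli [RI]
  [9:8] rd=2 = c
  [7:0] imm=41 = #41
+0x0e: 00 57 ⇒ word 0x5700 (little)
  top 6b → 0x15 → mov [RR]
  [9:8] rd=3 = d
  [7:6] rs=0 = a
+0x10: c4 8a ⇒ word 0x8ac4 (little)
  top 6b → 0x22 → lsli [RI]
  [9:8] rd=2 = c
  [7:0] imm=196 = #196
+0x12: 87 89 ⇒ word 0x8987 (little)
  top 6b → 0x22 → lsli [RI]
  [9:8] rd=1 = b
  [7:0] imm=135 = #135

lsli c, #41; mov d, a; lsli c, #196; lsli b, #135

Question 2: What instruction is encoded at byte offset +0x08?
band b, d

off 0x08: read c0 4d as little → 0x4dc0
  top 6b → 0x13 → band [RR]
  rd: (w>>8)&0x3=0x1 → b
  rs: (w>>6)&0x3=0x3 → d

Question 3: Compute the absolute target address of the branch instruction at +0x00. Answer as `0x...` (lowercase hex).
off 0x00: read 04 bc as little → 0xbc04
  top 6b → 0x2f → bnz [J]
  imm: (w>>0)&0x3ff=0x4 → #4
  target = base 0x7e30 + off 0x00 + 2 + imm 4 = 0x7e36

0x7e36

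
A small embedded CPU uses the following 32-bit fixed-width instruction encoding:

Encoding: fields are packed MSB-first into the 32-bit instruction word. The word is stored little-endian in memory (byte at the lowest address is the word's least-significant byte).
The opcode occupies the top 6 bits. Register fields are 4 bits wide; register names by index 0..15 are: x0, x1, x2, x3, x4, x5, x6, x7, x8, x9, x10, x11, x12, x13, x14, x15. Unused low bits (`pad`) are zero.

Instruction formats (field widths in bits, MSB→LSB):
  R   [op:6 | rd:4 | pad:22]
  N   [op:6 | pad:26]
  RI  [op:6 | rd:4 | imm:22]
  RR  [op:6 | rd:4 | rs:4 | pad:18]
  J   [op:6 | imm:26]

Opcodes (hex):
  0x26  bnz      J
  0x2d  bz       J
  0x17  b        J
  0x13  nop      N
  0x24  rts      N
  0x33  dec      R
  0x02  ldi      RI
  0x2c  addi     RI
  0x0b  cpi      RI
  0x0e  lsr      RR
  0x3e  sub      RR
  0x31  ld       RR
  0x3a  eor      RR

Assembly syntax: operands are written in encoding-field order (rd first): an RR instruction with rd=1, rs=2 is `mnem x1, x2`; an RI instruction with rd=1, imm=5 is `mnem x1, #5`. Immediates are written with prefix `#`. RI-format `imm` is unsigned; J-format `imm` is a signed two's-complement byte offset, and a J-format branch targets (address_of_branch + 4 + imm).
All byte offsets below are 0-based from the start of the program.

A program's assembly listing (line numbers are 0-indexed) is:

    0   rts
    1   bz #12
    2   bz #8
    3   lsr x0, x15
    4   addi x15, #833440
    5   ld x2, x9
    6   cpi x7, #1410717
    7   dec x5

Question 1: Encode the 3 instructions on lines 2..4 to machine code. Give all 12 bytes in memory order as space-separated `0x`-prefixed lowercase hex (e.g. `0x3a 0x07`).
0x08 0x00 0x00 0xb4 0x00 0x00 0x3c 0x38 0xa0 0xb7 0xcc 0xb3

line 2 (bz): pack op=0x2d:6|imm=8:26 = 0xb4000008; little→ 08 00 00 b4
line 3 (lsr): pack op=0xe:6|rd=0:4|rs=15:4|pad=0:18 = 0x383c0000; little→ 00 00 3c 38
line 4 (addi): pack op=0x2c:6|rd=15:4|imm=833440:22 = 0xb3ccb7a0; little→ a0 b7 cc b3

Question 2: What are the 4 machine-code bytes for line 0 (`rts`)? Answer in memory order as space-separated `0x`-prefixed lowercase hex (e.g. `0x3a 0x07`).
line 0 (rts): pack op=0x24:6|pad=0:26 = 0x90000000; little→ 00 00 00 90

0x00 0x00 0x00 0x90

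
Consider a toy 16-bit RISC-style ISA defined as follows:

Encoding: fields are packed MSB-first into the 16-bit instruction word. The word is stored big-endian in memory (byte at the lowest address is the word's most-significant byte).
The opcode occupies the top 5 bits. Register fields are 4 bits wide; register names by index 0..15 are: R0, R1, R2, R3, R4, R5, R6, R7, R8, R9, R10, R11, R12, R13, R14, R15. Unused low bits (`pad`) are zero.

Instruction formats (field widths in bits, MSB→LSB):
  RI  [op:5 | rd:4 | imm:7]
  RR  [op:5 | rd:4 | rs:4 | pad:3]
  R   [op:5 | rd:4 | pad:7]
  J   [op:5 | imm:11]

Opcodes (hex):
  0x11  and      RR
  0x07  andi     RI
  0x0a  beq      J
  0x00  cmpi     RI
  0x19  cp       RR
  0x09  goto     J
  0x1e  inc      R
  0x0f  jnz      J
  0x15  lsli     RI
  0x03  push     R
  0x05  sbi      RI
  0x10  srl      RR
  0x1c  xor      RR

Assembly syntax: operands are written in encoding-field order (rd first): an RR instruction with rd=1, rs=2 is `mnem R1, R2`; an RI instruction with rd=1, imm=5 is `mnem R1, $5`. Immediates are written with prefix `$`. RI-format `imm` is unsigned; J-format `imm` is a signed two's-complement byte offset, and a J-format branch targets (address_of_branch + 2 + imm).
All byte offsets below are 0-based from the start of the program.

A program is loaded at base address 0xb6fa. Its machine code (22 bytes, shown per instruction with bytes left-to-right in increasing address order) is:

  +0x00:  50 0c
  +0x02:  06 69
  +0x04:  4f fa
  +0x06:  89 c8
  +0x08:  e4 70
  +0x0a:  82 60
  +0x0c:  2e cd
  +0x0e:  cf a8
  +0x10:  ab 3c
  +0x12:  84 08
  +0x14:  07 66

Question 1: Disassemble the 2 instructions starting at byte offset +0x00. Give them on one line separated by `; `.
beq $12; cmpi R12, $105

@+00  big-endian(50 0c) = 0x500c
  top 5b → 0xa → beq [J]
  [10:0] imm=12 = $12
@+02  big-endian(06 69) = 0x0669
  top 5b → 0x0 → cmpi [RI]
  [10:7] rd=12 = R12
  [6:0] imm=105 = $105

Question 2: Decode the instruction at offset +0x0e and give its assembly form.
off 0x0e: read cf a8 as big → 0xcfa8
  top 5b → 0x19 → cp [RR]
  rd: (w>>7)&0xf=0xf → R15
  rs: (w>>3)&0xf=0x5 → R5

cp R15, R5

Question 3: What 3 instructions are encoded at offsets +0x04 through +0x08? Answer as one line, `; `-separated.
goto $-6; and R3, R9; xor R8, R14

off 0x04: read 4f fa as big → 0x4ffa
  opcode bits[15:11]=0x9: goto/J
  imm: (w>>0)&0x7ff=0x7fa (s11→-6) → $-6
off 0x06: read 89 c8 as big → 0x89c8
  opcode bits[15:11]=0x11: and/RR
  rd: (w>>7)&0xf=0x3 → R3
  rs: (w>>3)&0xf=0x9 → R9
off 0x08: read e4 70 as big → 0xe470
  opcode bits[15:11]=0x1c: xor/RR
  rd: (w>>7)&0xf=0x8 → R8
  rs: (w>>3)&0xf=0xe → R14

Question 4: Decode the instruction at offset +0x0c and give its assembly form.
sbi R13, $77

+0x0c: 2e cd ⇒ word 0x2ecd (big)
  op=0x2ecd>>11=0x5 ⇒ sbi (RI)
  rd@[10:7]=0xd ⇒ R13
  imm@[6:0]=0x4d ⇒ $77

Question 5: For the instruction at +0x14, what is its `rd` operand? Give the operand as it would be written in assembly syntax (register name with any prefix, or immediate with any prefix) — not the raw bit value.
@+14  big-endian(07 66) = 0x0766
  top 5b → 0x0 → cmpi [RI]
  rd: (w>>7)&0xf=0xe → R14
  imm: (w>>0)&0x7f=0x66 → $102

R14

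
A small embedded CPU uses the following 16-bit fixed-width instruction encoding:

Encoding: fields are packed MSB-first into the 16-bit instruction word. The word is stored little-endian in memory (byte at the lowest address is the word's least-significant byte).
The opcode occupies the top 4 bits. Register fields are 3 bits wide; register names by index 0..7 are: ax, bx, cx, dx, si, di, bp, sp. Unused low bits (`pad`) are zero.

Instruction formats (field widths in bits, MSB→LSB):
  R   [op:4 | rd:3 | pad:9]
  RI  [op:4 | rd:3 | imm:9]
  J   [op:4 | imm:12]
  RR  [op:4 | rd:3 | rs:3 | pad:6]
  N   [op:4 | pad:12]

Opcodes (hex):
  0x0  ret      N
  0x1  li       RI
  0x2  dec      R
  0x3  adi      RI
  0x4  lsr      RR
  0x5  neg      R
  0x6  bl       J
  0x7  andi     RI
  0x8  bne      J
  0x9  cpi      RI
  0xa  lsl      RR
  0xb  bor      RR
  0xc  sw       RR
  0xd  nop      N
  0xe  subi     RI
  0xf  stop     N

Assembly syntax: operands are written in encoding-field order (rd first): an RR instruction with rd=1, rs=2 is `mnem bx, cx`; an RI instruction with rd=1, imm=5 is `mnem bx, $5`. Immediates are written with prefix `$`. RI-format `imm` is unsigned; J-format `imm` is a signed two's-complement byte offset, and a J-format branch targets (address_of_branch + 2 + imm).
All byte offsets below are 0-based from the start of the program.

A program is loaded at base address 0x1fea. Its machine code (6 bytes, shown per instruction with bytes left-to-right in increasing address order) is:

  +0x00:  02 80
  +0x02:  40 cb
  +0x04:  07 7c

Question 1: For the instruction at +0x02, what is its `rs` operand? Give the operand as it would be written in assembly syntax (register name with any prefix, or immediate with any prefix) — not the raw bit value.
di

[02] 40 cb → 0xcb40
  op=0xcb40>>12=0xc ⇒ sw (RR)
  rd: (w>>9)&0x7=0x5 → di
  rs: (w>>6)&0x7=0x5 → di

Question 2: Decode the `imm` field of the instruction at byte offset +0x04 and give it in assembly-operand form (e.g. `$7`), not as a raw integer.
$7

off 0x04: read 07 7c as little → 0x7c07
  top 4b → 0x7 → andi [RI]
  [11:9] rd=6 = bp
  [8:0] imm=7 = $7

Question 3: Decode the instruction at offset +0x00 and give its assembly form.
[00] 02 80 → 0x8002
  top 4b → 0x8 → bne [J]
  [11:0] imm=2 = $2

bne $2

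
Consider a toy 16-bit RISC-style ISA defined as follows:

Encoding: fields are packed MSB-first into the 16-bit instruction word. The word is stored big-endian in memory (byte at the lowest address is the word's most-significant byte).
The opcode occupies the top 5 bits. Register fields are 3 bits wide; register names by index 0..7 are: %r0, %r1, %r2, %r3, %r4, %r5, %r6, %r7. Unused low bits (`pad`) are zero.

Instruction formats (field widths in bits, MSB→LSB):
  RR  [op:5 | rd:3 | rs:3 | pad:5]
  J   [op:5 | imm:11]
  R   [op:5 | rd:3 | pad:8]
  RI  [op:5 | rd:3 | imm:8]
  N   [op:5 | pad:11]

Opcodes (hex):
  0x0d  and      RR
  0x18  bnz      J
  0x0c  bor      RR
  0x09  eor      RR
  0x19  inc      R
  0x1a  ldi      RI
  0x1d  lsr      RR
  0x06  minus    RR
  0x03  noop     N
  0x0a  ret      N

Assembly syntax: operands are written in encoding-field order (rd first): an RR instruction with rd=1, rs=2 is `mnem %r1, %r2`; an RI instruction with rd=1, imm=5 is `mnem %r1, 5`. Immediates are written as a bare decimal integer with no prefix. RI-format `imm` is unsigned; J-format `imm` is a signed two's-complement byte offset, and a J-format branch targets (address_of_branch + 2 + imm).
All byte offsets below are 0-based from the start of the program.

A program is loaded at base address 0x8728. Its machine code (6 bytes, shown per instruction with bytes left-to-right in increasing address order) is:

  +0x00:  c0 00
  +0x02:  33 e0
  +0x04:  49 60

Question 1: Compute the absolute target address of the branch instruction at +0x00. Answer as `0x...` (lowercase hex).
0x872a

+0x00: c0 00 ⇒ word 0xc000 (big)
  op=0xc000>>11=0x18 ⇒ bnz (J)
  imm@[10:0]=0x0 ⇒ 0
  target = base 0x8728 + off 0x00 + 2 + imm 0 = 0x872a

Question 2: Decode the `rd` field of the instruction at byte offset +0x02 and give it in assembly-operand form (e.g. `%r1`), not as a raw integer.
%r3

@+02  big-endian(33 e0) = 0x33e0
  opcode bits[15:11]=0x6: minus/RR
  rd@[10:8]=0x3 ⇒ %r3
  rs@[7:5]=0x7 ⇒ %r7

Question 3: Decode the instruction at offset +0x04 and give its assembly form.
off 0x04: read 49 60 as big → 0x4960
  op=0x4960>>11=0x9 ⇒ eor (RR)
  [10:8] rd=1 = %r1
  [7:5] rs=3 = %r3

eor %r1, %r3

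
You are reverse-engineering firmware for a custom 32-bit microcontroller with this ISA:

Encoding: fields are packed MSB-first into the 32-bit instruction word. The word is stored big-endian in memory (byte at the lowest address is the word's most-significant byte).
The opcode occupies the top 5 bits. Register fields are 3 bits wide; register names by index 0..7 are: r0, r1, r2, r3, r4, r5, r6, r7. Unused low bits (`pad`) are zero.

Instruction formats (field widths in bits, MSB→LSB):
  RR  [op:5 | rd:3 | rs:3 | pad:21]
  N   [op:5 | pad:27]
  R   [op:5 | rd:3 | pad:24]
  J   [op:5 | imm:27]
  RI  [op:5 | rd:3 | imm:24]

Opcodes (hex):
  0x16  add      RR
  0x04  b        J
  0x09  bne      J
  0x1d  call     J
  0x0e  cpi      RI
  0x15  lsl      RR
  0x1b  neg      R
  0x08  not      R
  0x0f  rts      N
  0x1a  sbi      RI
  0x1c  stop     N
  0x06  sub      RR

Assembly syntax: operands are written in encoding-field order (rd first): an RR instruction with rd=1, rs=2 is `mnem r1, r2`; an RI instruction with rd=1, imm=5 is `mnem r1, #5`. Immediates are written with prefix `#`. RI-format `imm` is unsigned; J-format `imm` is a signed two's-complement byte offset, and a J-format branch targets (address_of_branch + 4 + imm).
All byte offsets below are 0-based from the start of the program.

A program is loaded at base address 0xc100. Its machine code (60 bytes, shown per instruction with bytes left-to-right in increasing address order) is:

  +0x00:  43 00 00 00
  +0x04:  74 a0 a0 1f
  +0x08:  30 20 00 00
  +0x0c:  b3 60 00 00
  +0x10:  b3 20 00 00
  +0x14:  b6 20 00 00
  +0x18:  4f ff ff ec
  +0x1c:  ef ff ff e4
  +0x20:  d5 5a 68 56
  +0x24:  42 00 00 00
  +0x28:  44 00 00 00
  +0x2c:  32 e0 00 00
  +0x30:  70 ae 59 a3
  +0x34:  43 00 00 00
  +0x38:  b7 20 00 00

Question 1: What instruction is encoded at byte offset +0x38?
add r7, r1

off 0x38: read b7 20 00 00 as big → 0xb7200000
  op=0xb7200000>>27=0x16 ⇒ add (RR)
  rd@[26:24]=0x7 ⇒ r7
  rs@[23:21]=0x1 ⇒ r1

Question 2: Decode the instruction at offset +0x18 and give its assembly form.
bne #-20

+0x18: 4f ff ff ec ⇒ word 0x4fffffec (big)
  op=0x4fffffec>>27=0x9 ⇒ bne (J)
  [26:0] imm=134217708 (s27→-20) = #-20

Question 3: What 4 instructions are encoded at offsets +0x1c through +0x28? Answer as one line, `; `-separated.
call #-28; sbi r5, #5924950; not r2; not r4

[1c] ef ff ff e4 → 0xefffffe4
  opcode bits[31:27]=0x1d: call/J
  imm@[26:0]=0x7ffffe4 (s27→-28) ⇒ #-28
[20] d5 5a 68 56 → 0xd55a6856
  opcode bits[31:27]=0x1a: sbi/RI
  rd@[26:24]=0x5 ⇒ r5
  imm@[23:0]=0x5a6856 ⇒ #5924950
[24] 42 00 00 00 → 0x42000000
  opcode bits[31:27]=0x8: not/R
  rd@[26:24]=0x2 ⇒ r2
[28] 44 00 00 00 → 0x44000000
  opcode bits[31:27]=0x8: not/R
  rd@[26:24]=0x4 ⇒ r4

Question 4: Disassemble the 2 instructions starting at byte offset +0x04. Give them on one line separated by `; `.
cpi r4, #10526751; sub r0, r1

off 0x04: read 74 a0 a0 1f as big → 0x74a0a01f
  op=0x74a0a01f>>27=0xe ⇒ cpi (RI)
  rd: (w>>24)&0x7=0x4 → r4
  imm: (w>>0)&0xffffff=0xa0a01f → #10526751
off 0x08: read 30 20 00 00 as big → 0x30200000
  op=0x30200000>>27=0x6 ⇒ sub (RR)
  rd: (w>>24)&0x7=0x0 → r0
  rs: (w>>21)&0x7=0x1 → r1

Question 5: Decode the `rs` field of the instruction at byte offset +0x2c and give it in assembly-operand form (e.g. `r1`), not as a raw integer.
@+2c  big-endian(32 e0 00 00) = 0x32e00000
  top 5b → 0x6 → sub [RR]
  [26:24] rd=2 = r2
  [23:21] rs=7 = r7

r7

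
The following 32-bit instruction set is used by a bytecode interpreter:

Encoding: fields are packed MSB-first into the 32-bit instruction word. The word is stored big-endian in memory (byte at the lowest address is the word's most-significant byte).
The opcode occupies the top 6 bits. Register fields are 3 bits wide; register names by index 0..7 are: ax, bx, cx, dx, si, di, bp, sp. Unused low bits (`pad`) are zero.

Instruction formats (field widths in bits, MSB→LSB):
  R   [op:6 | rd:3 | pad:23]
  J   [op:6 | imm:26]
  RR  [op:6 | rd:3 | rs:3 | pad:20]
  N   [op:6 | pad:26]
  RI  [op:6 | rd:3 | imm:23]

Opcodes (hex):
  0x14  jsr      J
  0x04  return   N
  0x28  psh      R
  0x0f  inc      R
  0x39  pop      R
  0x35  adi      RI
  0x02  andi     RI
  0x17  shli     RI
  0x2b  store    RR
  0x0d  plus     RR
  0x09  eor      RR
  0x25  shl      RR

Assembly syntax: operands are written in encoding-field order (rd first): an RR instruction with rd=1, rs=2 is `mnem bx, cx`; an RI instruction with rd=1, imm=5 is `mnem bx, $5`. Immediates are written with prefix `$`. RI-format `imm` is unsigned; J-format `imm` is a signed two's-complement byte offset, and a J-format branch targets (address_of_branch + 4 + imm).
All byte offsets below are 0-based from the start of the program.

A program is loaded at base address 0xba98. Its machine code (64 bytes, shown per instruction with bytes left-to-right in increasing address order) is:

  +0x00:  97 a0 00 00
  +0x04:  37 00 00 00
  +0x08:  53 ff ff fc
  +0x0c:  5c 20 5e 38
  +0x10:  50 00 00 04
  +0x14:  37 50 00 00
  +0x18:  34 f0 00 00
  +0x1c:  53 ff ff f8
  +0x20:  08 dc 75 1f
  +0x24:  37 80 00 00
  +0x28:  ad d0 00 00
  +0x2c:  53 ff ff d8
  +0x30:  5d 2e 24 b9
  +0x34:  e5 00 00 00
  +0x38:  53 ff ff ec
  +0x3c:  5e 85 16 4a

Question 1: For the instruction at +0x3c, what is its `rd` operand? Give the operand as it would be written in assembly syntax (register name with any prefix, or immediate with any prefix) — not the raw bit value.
di

+0x3c: 5e 85 16 4a ⇒ word 0x5e85164a (big)
  top 6b → 0x17 → shli [RI]
  rd: (w>>23)&0x7=0x5 → di
  imm: (w>>0)&0x7fffff=0x5164a → $333386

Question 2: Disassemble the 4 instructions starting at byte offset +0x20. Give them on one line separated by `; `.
andi bx, $6059295; plus sp, ax; store dx, di; jsr $-40

@+20  big-endian(08 dc 75 1f) = 0x08dc751f
  op=0x08dc751f>>26=0x2 ⇒ andi (RI)
  rd: (w>>23)&0x7=0x1 → bx
  imm: (w>>0)&0x7fffff=0x5c751f → $6059295
@+24  big-endian(37 80 00 00) = 0x37800000
  op=0x37800000>>26=0xd ⇒ plus (RR)
  rd: (w>>23)&0x7=0x7 → sp
  rs: (w>>20)&0x7=0x0 → ax
@+28  big-endian(ad d0 00 00) = 0xadd00000
  op=0xadd00000>>26=0x2b ⇒ store (RR)
  rd: (w>>23)&0x7=0x3 → dx
  rs: (w>>20)&0x7=0x5 → di
@+2c  big-endian(53 ff ff d8) = 0x53ffffd8
  op=0x53ffffd8>>26=0x14 ⇒ jsr (J)
  imm: (w>>0)&0x3ffffff=0x3ffffd8 (s26→-40) → $-40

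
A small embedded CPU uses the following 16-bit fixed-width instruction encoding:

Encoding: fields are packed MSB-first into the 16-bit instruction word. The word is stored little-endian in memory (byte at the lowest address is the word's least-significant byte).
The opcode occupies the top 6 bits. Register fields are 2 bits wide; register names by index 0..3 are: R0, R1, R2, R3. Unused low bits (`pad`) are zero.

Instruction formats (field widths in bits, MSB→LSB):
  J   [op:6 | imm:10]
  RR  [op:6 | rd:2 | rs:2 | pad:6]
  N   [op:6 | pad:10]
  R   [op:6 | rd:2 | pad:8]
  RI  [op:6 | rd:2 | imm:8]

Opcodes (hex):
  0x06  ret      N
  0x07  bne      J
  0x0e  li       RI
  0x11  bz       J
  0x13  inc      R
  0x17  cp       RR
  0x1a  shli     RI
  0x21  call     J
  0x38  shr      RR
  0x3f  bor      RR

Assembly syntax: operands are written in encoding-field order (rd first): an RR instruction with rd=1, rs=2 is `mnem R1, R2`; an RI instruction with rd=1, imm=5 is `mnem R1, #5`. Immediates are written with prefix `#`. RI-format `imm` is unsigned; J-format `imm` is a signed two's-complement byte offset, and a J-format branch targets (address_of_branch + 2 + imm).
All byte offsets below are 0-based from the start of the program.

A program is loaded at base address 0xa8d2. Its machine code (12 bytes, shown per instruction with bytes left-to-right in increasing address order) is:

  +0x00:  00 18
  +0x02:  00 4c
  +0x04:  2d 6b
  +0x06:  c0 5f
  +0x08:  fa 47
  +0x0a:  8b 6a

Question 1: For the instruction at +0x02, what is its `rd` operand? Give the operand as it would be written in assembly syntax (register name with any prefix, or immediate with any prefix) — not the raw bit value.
R0

@+02  little-endian(00 4c) = 0x4c00
  top 6b → 0x13 → inc [R]
  rd@[9:8]=0x0 ⇒ R0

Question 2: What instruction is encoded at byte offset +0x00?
[00] 00 18 → 0x1800
  top 6b → 0x6 → ret [N]

ret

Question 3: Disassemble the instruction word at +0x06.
cp R3, R3

@+06  little-endian(c0 5f) = 0x5fc0
  op=0x5fc0>>10=0x17 ⇒ cp (RR)
  rd: (w>>8)&0x3=0x3 → R3
  rs: (w>>6)&0x3=0x3 → R3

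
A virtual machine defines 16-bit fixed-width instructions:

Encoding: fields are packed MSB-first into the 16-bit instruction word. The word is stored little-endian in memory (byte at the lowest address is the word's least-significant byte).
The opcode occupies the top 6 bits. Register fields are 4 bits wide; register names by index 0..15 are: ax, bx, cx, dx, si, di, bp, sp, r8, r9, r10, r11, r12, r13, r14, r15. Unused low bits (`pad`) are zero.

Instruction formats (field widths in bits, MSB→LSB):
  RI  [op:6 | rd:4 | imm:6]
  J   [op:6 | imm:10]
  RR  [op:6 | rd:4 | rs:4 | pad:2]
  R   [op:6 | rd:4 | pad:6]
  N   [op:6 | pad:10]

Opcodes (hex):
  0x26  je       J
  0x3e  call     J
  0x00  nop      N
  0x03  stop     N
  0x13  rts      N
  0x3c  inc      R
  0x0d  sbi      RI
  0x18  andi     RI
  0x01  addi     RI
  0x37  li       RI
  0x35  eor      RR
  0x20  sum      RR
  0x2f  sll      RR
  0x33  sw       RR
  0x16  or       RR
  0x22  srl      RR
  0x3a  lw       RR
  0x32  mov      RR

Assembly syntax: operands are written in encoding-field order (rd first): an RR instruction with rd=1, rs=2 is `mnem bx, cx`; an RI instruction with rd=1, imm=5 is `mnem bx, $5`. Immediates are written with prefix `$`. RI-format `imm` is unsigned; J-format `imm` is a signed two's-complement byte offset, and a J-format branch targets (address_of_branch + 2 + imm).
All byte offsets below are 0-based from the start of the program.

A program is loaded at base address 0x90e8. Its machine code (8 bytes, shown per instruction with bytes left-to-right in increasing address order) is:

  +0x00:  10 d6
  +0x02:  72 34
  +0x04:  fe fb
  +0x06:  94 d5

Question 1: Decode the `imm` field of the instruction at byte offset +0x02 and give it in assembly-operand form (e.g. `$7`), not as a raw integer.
[02] 72 34 → 0x3472
  top 6b → 0xd → sbi [RI]
  rd@[9:6]=0x1 ⇒ bx
  imm@[5:0]=0x32 ⇒ $50

$50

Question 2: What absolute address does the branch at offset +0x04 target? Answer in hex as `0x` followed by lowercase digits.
0x90ec

[04] fe fb → 0xfbfe
  op=0xfbfe>>10=0x3e ⇒ call (J)
  imm@[9:0]=0x3fe (s10→-2) ⇒ $-2
  target = base 0x90e8 + off 0x04 + 2 + imm -2 = 0x90ec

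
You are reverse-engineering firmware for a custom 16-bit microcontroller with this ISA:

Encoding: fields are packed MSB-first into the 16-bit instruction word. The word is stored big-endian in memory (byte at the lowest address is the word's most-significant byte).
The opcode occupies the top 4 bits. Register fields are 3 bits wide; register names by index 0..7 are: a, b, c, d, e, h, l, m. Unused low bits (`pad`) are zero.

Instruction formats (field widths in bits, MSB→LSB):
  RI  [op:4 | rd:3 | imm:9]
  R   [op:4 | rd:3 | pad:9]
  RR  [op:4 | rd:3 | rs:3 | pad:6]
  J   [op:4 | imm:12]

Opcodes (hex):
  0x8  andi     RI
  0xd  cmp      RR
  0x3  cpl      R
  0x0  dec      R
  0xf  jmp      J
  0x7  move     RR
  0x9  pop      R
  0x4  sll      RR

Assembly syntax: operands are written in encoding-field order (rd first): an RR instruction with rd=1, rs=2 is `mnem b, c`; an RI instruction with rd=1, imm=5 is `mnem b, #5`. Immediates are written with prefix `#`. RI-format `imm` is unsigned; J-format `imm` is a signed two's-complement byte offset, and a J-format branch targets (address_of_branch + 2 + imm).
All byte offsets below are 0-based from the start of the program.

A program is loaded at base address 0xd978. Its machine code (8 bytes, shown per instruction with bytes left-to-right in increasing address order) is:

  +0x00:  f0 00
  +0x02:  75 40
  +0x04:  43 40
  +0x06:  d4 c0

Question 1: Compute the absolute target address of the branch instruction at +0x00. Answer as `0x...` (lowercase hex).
+0x00: f0 00 ⇒ word 0xf000 (big)
  top 4b → 0xf → jmp [J]
  imm: (w>>0)&0xfff=0x0 → #0
  target = base 0xd978 + off 0x00 + 2 + imm 0 = 0xd97a

0xd97a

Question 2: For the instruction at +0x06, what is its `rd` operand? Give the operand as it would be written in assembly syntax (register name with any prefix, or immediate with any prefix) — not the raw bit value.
+0x06: d4 c0 ⇒ word 0xd4c0 (big)
  top 4b → 0xd → cmp [RR]
  rd: (w>>9)&0x7=0x2 → c
  rs: (w>>6)&0x7=0x3 → d

c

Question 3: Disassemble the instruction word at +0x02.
[02] 75 40 → 0x7540
  top 4b → 0x7 → move [RR]
  [11:9] rd=2 = c
  [8:6] rs=5 = h

move c, h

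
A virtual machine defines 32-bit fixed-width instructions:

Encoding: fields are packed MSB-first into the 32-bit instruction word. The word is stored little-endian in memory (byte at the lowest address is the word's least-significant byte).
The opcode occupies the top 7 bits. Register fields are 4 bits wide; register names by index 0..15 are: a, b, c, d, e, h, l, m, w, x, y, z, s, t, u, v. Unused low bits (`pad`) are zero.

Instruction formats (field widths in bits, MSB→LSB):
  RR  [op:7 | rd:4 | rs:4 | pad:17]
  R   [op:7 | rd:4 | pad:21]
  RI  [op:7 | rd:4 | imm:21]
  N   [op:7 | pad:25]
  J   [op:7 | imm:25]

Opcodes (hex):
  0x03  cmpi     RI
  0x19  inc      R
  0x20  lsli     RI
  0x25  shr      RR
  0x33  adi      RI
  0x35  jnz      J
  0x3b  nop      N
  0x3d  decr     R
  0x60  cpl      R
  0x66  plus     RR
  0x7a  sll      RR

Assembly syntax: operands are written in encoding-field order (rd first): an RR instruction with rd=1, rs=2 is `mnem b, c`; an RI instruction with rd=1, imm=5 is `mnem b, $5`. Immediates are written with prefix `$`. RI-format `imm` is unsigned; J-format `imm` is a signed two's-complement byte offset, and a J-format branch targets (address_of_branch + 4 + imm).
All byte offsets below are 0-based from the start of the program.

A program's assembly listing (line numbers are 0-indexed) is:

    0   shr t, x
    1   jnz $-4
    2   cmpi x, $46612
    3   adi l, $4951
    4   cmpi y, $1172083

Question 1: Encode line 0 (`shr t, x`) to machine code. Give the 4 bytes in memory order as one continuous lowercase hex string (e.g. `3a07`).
0. shr fields op=0x25:7|rd=13:4|rs=9:4|pad=0:17 → word 4bb20000h → 00 00 b2 4b

0000b24b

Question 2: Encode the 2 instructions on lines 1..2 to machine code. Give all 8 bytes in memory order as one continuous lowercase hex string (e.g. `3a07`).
fcffff6b14b62007

line 1 (jnz): pack op=0x35:7|imm=-4:25 = 0x6bfffffc; little→ fc ff ff 6b
line 2 (cmpi): pack op=0x3:7|rd=9:4|imm=46612:21 = 0x0720b614; little→ 14 b6 20 07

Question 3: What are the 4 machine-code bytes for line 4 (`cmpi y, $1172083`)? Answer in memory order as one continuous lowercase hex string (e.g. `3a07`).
73e25107

L4: cmpi op=0x3:7|rd=10:4|imm=1172083:21 ⇒ 0x0751e273 ⇒ little 73 e2 51 07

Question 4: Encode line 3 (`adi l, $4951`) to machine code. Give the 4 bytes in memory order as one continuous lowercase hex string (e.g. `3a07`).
3. adi fields op=0x33:7|rd=6:4|imm=4951:21 → word 66c01357h → 57 13 c0 66

5713c066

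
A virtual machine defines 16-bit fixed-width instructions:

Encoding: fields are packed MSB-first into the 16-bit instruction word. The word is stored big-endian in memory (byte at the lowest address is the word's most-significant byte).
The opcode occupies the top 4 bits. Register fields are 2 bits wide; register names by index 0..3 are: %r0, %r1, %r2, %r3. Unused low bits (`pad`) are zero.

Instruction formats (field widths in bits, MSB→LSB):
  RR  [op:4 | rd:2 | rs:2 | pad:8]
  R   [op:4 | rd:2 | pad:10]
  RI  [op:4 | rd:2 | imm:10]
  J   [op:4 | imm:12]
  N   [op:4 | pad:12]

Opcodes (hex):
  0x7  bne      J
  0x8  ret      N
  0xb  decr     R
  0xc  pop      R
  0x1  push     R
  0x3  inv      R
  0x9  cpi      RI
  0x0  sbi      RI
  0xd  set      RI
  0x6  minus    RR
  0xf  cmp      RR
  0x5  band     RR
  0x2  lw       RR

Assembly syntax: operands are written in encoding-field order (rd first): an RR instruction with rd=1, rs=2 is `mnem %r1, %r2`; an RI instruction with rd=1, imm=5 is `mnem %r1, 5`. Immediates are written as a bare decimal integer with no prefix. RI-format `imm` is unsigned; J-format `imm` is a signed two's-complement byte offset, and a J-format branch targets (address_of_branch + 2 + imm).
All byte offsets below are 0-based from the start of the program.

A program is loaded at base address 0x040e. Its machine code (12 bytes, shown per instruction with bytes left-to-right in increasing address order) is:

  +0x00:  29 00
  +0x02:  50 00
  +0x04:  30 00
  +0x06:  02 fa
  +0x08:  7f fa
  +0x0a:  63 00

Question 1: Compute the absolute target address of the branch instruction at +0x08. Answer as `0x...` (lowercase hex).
0x0412

+0x08: 7f fa ⇒ word 0x7ffa (big)
  opcode bits[15:12]=0x7: bne/J
  imm: (w>>0)&0xfff=0xffa (s12→-6) → -6
  target = base 0x040e + off 0x08 + 2 + imm -6 = 0x0412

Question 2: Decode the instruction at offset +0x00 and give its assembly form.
off 0x00: read 29 00 as big → 0x2900
  op=0x2900>>12=0x2 ⇒ lw (RR)
  [11:10] rd=2 = %r2
  [9:8] rs=1 = %r1

lw %r2, %r1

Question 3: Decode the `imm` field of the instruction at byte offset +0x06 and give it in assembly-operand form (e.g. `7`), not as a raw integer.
762

off 0x06: read 02 fa as big → 0x02fa
  opcode bits[15:12]=0x0: sbi/RI
  [11:10] rd=0 = %r0
  [9:0] imm=762 = 762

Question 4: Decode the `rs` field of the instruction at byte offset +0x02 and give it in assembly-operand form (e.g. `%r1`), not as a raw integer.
%r0

+0x02: 50 00 ⇒ word 0x5000 (big)
  opcode bits[15:12]=0x5: band/RR
  rd: (w>>10)&0x3=0x0 → %r0
  rs: (w>>8)&0x3=0x0 → %r0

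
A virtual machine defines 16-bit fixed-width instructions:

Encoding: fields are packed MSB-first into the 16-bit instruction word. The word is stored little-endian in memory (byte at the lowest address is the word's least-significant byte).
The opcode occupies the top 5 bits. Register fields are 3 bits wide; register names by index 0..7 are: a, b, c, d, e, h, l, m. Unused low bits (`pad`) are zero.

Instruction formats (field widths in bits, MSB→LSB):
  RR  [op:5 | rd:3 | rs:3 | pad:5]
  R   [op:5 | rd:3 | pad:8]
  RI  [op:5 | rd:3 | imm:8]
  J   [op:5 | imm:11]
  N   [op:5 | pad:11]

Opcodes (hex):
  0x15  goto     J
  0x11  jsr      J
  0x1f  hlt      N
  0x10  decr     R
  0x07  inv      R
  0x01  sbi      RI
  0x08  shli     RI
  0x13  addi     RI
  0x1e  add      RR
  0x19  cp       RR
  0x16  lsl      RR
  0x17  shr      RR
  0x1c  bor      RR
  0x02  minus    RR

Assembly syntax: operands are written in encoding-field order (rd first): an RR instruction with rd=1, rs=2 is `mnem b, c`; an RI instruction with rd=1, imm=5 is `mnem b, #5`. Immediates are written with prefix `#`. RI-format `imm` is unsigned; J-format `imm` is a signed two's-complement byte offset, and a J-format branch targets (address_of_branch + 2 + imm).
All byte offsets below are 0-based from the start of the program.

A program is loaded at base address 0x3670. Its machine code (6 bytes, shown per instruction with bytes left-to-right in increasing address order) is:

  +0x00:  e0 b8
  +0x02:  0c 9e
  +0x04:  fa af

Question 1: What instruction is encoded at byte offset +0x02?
addi l, #12

@+02  little-endian(0c 9e) = 0x9e0c
  opcode bits[15:11]=0x13: addi/RI
  [10:8] rd=6 = l
  [7:0] imm=12 = #12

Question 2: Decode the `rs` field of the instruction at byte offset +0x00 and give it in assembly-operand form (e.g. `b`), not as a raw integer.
m

[00] e0 b8 → 0xb8e0
  top 5b → 0x17 → shr [RR]
  rd@[10:8]=0x0 ⇒ a
  rs@[7:5]=0x7 ⇒ m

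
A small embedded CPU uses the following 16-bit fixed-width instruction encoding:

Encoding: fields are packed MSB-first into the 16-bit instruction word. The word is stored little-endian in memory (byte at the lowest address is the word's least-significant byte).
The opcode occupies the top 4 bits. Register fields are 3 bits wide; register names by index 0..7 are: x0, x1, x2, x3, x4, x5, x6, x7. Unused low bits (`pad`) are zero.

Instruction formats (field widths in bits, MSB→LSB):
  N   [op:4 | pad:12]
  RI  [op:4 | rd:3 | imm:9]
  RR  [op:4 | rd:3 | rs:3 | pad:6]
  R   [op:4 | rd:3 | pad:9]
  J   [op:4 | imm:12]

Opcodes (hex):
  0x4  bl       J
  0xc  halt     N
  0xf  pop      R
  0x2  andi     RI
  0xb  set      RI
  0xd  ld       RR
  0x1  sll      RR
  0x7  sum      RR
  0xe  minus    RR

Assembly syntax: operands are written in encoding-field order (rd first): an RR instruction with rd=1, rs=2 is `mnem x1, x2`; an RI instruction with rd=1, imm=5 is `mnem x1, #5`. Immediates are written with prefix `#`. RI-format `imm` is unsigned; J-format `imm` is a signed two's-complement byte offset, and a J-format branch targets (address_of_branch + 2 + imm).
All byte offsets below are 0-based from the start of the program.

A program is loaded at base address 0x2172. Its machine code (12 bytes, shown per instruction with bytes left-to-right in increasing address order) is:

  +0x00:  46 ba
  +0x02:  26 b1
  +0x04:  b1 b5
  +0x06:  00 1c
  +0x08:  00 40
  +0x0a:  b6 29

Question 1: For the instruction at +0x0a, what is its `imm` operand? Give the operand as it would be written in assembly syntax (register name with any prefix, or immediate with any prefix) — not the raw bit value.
+0x0a: b6 29 ⇒ word 0x29b6 (little)
  top 4b → 0x2 → andi [RI]
  [11:9] rd=4 = x4
  [8:0] imm=438 = #438

#438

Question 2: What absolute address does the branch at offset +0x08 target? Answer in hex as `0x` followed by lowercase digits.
+0x08: 00 40 ⇒ word 0x4000 (little)
  op=0x4000>>12=0x4 ⇒ bl (J)
  [11:0] imm=0 = #0
  target = base 0x2172 + off 0x08 + 2 + imm 0 = 0x217c

0x217c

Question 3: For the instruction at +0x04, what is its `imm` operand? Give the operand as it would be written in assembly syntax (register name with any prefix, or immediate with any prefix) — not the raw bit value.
off 0x04: read b1 b5 as little → 0xb5b1
  top 4b → 0xb → set [RI]
  rd: (w>>9)&0x7=0x2 → x2
  imm: (w>>0)&0x1ff=0x1b1 → #433

#433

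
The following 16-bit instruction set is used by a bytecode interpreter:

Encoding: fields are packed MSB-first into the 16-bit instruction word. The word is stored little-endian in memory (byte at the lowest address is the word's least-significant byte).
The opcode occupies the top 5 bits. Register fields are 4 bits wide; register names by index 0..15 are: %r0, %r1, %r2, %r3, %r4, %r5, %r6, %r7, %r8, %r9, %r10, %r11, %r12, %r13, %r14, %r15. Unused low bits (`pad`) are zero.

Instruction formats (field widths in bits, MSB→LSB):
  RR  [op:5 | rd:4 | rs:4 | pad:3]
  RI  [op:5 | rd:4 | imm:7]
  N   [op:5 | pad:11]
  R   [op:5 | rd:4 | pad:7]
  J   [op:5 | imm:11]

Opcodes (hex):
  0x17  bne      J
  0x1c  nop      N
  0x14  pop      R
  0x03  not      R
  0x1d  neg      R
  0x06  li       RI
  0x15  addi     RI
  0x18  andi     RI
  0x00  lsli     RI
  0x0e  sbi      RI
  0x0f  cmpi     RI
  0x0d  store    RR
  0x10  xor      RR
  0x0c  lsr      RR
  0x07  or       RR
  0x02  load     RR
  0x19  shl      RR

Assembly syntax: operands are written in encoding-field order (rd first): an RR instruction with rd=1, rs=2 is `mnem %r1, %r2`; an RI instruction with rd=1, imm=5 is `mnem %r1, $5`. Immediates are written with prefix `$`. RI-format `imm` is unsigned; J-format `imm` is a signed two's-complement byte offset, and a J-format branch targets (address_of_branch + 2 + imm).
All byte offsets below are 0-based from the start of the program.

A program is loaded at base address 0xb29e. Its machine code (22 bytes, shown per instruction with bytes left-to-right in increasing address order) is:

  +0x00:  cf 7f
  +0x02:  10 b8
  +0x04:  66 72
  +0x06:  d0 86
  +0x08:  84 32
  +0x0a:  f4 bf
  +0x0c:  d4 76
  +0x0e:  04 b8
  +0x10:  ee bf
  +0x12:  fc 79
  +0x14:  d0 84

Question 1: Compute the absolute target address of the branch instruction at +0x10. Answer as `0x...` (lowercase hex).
0xb29e

[10] ee bf → 0xbfee
  top 5b → 0x17 → bne [J]
  [10:0] imm=2030 (s11→-18) = $-18
  target = base 0xb29e + off 0x10 + 2 + imm -18 = 0xb29e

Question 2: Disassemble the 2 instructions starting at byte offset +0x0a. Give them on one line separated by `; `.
bne $-12; sbi %r13, $84

off 0x0a: read f4 bf as little → 0xbff4
  top 5b → 0x17 → bne [J]
  [10:0] imm=2036 (s11→-12) = $-12
off 0x0c: read d4 76 as little → 0x76d4
  top 5b → 0xe → sbi [RI]
  [10:7] rd=13 = %r13
  [6:0] imm=84 = $84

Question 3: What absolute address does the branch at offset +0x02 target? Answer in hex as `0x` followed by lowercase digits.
0xb2b2

off 0x02: read 10 b8 as little → 0xb810
  opcode bits[15:11]=0x17: bne/J
  imm: (w>>0)&0x7ff=0x10 → $16
  target = base 0xb29e + off 0x02 + 2 + imm 16 = 0xb2b2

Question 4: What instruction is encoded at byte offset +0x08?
li %r5, $4

@+08  little-endian(84 32) = 0x3284
  top 5b → 0x6 → li [RI]
  [10:7] rd=5 = %r5
  [6:0] imm=4 = $4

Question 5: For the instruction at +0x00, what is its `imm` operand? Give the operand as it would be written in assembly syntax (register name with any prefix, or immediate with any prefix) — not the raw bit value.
$79

off 0x00: read cf 7f as little → 0x7fcf
  top 5b → 0xf → cmpi [RI]
  rd: (w>>7)&0xf=0xf → %r15
  imm: (w>>0)&0x7f=0x4f → $79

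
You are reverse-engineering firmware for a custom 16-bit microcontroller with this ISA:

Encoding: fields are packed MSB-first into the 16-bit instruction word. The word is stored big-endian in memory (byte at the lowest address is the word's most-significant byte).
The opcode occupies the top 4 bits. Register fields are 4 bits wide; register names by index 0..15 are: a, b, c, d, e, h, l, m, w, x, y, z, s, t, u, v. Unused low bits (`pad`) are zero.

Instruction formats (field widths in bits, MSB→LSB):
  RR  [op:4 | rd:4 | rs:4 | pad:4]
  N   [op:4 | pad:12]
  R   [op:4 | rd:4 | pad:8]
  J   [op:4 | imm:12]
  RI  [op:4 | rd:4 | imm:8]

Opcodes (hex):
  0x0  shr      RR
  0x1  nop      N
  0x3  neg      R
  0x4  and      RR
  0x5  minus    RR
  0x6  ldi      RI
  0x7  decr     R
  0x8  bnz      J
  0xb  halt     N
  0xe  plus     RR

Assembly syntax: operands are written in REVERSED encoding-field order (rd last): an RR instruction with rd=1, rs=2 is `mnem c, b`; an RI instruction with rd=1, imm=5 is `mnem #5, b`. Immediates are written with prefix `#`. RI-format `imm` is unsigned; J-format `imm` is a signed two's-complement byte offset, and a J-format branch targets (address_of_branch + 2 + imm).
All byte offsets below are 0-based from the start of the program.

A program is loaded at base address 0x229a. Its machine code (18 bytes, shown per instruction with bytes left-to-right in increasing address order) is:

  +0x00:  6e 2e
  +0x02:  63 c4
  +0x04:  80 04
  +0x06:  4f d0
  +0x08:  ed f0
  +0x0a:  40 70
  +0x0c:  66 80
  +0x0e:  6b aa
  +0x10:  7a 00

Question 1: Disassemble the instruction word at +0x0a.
and m, a

@+0a  big-endian(40 70) = 0x4070
  op=0x4070>>12=0x4 ⇒ and (RR)
  [11:8] rd=0 = a
  [7:4] rs=7 = m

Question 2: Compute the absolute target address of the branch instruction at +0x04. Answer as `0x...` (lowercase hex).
0x22a4

[04] 80 04 → 0x8004
  op=0x8004>>12=0x8 ⇒ bnz (J)
  [11:0] imm=4 = #4
  target = base 0x229a + off 0x04 + 2 + imm 4 = 0x22a4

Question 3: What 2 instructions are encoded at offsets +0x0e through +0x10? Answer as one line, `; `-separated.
ldi #170, z; decr y

@+0e  big-endian(6b aa) = 0x6baa
  top 4b → 0x6 → ldi [RI]
  rd@[11:8]=0xb ⇒ z
  imm@[7:0]=0xaa ⇒ #170
@+10  big-endian(7a 00) = 0x7a00
  top 4b → 0x7 → decr [R]
  rd@[11:8]=0xa ⇒ y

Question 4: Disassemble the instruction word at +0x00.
@+00  big-endian(6e 2e) = 0x6e2e
  opcode bits[15:12]=0x6: ldi/RI
  [11:8] rd=14 = u
  [7:0] imm=46 = #46

ldi #46, u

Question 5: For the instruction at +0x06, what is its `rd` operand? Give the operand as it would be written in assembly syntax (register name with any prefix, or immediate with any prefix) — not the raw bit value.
+0x06: 4f d0 ⇒ word 0x4fd0 (big)
  op=0x4fd0>>12=0x4 ⇒ and (RR)
  rd: (w>>8)&0xf=0xf → v
  rs: (w>>4)&0xf=0xd → t

v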